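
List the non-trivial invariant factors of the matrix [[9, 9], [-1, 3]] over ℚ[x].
The Jordan structure of A has elementary divisors (x - 6)^2. Arranging the block sizes at each eigenvalue in decreasing order and taking row products gives the invariant factors.

Invariant factors (smallest first, each dividing the next): (x - 6)^2.

Check: the last factor (x - 6)^2 is the minimal polynomial, and the product (x - 6)^2 is the characteristic polynomial.

(x - 6)^2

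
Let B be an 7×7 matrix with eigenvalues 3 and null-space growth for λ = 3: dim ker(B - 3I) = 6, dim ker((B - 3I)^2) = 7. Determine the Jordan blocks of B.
Jordan blocks: (3, 2), (3, 1), (3, 1), (3, 1), (3, 1), (3, 1)

λ = 3: successive nullity increments [6, 1] count blocks of size ≥ k; block sizes are [2, 1, 1, 1, 1, 1].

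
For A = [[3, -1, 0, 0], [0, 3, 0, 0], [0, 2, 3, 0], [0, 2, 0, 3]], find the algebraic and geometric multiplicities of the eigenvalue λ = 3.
algebraic multiplicity 4, geometric multiplicity 3

The characteristic polynomial is (x - 3)^4, so the factor x - 3 appears with exponent 4: the algebraic multiplicity is 4.

rank(A - 3I) = 1, so the eigenspace has dimension 4 - 1 = 3: the geometric multiplicity is 3.

Since 3 < 4, A is not diagonalizable.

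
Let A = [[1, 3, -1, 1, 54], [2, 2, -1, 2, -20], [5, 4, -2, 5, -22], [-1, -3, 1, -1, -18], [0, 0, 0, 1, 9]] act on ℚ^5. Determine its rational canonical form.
The invariant factors of A (the non-unit diagonal entries of the Smith normal form of xI - A over ℚ[x]) are (x - 6)(x - 3)(x^3 - 2), each dividing the next. The characteristic polynomial is their product, (x - 6)(x - 3)(x^3 - 2).

The rational canonical form is the block-diagonal matrix of companion matrices C(f_i):
R = [[0, 0, 0, 0, 36], [1, 0, 0, 0, -18], [0, 1, 0, 0, 2], [0, 0, 1, 0, -18], [0, 0, 0, 1, 9]].

Note the characteristic polynomial does not split into linear factors over ℚ, so A has no Jordan form over ℚ; the rational canonical form exists over any field.

R = [[0, 0, 0, 0, 36], [1, 0, 0, 0, -18], [0, 1, 0, 0, 2], [0, 0, 1, 0, -18], [0, 0, 0, 1, 9]]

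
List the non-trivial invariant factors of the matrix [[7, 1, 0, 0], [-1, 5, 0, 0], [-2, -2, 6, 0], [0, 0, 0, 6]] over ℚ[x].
x - 6, x - 6, (x - 6)^2

The Jordan structure of A has elementary divisors (x - 6)^2, (x - 6), (x - 6). Arranging the block sizes at each eigenvalue in decreasing order and taking row products gives the invariant factors.

Invariant factors (smallest first, each dividing the next): x - 6, x - 6, (x - 6)^2.

Check: the last factor (x - 6)^2 is the minimal polynomial, and the product (x - 6)^4 is the characteristic polynomial.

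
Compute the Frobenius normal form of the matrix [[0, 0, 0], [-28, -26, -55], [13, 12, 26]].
The invariant factors of A (the non-unit diagonal entries of the Smith normal form of xI - A over ℚ[x]) are x(x - 4)(x + 4), each dividing the next. The characteristic polynomial is their product, x(x - 4)(x + 4).

The rational canonical form is the block-diagonal matrix of companion matrices C(f_i):
R = [[0, 0, 0], [1, 0, 16], [0, 1, 0]].

R = [[0, 0, 0], [1, 0, 16], [0, 1, 0]]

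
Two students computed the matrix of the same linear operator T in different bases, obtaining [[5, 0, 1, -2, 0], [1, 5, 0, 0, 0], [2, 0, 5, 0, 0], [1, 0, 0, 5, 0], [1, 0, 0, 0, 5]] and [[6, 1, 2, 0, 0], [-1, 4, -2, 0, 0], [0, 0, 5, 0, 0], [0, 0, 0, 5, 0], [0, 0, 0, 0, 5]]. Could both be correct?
Both have characteristic polynomial (x - 5)^5, but the minimal polynomial of A is (x - 5)^3 while the minimal polynomial of B is (x - 5)^2. The minimal polynomial is a similarity invariant, so A and B are not similar.

No.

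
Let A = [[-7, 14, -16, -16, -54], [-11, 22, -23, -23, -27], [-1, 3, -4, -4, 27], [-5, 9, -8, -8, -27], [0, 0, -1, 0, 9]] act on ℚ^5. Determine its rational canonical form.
R = [[3, 0, 0, 0, 0], [0, 0, 0, 0, 0], [0, 1, 0, 0, 27], [0, 0, 1, 0, -27], [0, 0, 0, 1, 9]]

The invariant factors of A (the non-unit diagonal entries of the Smith normal form of xI - A over ℚ[x]) are x - 3, x(x - 3)^3, each dividing the next. The characteristic polynomial is their product, x(x - 3)^4.

The rational canonical form is the block-diagonal matrix of companion matrices C(f_i):
R = [[3, 0, 0, 0, 0], [0, 0, 0, 0, 0], [0, 1, 0, 0, 27], [0, 0, 1, 0, -27], [0, 0, 0, 1, 9]].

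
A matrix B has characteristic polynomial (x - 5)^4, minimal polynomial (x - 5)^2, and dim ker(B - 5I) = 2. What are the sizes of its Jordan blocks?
Jordan blocks: (5, 2), (5, 2)

λ = 5: algebraic multiplicity 4 (exponent in χ_B), largest block size 2 (exponent in m_B), 2 blocks (geometric multiplicity). These force block sizes [2, 2].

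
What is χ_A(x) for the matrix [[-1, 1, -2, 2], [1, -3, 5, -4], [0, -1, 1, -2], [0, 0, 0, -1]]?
χ_A(x) = (x + 1)^4

xI - A = [[x + 1, -1, 2, -2], [-1, x + 3, -5, 4], [0, 1, x - 1, 2], [0, 0, 0, x + 1]].

Expanding det(xI - A) along the first row:
det(xI - A) = + (x + 1)·det([[x + 3, -5, 4], [1, x - 1, 2], [0, 0, x + 1]]) - (-1)·det([[-1, -5, 4], [0, x - 1, 2], [0, 0, x + 1]]) + (2)·det([[-1, x + 3, 4], [0, 1, 2], [0, 0, x + 1]]) - (-2)·det([[-1, x + 3, -5], [0, 1, x - 1], [0, 0, 0]]).

Evaluating gives χ_A(x) = x^4 + 4x^3 + 6x^2 + 4x + 1 = (x + 1)^4.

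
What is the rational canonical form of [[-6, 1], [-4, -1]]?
R = [[0, -10], [1, -7]]

The invariant factors of A (the non-unit diagonal entries of the Smith normal form of xI - A over ℚ[x]) are (x + 2)(x + 5), each dividing the next. The characteristic polynomial is their product, (x + 2)(x + 5).

The rational canonical form is the block-diagonal matrix of companion matrices C(f_i):
R = [[0, -10], [1, -7]].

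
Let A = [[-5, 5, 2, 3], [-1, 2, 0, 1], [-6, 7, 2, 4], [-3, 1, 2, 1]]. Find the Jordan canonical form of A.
The characteristic polynomial is det(xI - A) = x^4, so the eigenvalues are 0 (algebraic multiplicity 4).

For λ = 0: rank(A) = 2, rank(A^2) = 1, rank(A^3) = 0. The eigenspace has dimension 4 - 2 = 2, so there are 2 Jordan blocks; the rank sequence gives block sizes [3, 1].

Assembling the blocks gives the Jordan form J above.

J = [[0, 1, 0, 0], [0, 0, 1, 0], [0, 0, 0, 0], [0, 0, 0, 0]]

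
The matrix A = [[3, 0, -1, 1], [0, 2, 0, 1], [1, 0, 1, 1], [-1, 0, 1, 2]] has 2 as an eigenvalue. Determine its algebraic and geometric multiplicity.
The characteristic polynomial is (x - 2)^4, so the factor x - 2 appears with exponent 4: the algebraic multiplicity is 4.

rank(A - 2I) = 2, so the eigenspace has dimension 4 - 2 = 2: the geometric multiplicity is 2.

Since 2 < 4, A is not diagonalizable.

algebraic multiplicity 4, geometric multiplicity 2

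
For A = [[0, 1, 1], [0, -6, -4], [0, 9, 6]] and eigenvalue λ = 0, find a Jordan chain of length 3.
We seek v_1 ∈ ker(A^3) \ ker(A^2), then set v_{i+1} = A v_i.

One such chain is v_1 = [[1, 1, -1]]^T, v_2 = [[0, -2, 3]]^T, v_3 = [[1, 0, 0]]^T. Check: A v_3 = [[0, 0, 0]]^T = 0.

v_1 = [[1, 1, -1]]^T, v_2 = [[0, -2, 3]]^T, v_3 = [[1, 0, 0]]^T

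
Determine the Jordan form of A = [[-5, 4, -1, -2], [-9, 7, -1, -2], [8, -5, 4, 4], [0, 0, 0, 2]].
J = [[2, 1, 0, 0], [0, 2, 1, 0], [0, 0, 2, 0], [0, 0, 0, 2]]

The characteristic polynomial is det(xI - A) = (x - 2)^4, so the eigenvalues are 2 (algebraic multiplicity 4).

For λ = 2: rank(A - 2I) = 2, rank((A - 2I)^2) = 1, rank((A - 2I)^3) = 0. The eigenspace has dimension 4 - 2 = 2, so there are 2 Jordan blocks; the rank sequence gives block sizes [3, 1].

Assembling the blocks gives the Jordan form J above.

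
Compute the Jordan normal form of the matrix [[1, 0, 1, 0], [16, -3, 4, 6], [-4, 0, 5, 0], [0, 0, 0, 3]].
The characteristic polynomial is det(xI - A) = (x - 3)^3(x + 3), so the eigenvalues are -3 (algebraic multiplicity 1), 3 (algebraic multiplicity 3).

For λ = -3: algebraic multiplicity 1 gives one 1×1 block.

For λ = 3: rank(A - 3I) = 2, rank((A - 3I)^2) = 1. The eigenspace has dimension 4 - 2 = 2, so there are 2 Jordan blocks; the rank sequence gives block sizes [2, 1].

Assembling the blocks gives the Jordan form J above.

J = [[-3, 0, 0, 0], [0, 3, 1, 0], [0, 0, 3, 0], [0, 0, 0, 3]]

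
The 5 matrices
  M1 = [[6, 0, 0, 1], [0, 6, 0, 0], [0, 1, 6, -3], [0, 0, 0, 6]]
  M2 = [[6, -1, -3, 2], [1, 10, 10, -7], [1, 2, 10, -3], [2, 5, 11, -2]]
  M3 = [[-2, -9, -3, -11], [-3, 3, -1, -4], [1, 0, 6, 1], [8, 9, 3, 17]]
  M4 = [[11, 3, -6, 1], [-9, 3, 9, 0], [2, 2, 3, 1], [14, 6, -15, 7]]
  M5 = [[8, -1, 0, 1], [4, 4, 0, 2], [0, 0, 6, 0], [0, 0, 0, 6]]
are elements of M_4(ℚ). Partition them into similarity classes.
2 classes: {M1, M2, M3, M4}, {M5}

Characteristic polynomials: χ_{M1} = (x - 6)^4, χ_{M2} = (x - 6)^4, χ_{M3} = (x - 6)^4, χ_{M4} = (x - 6)^4, χ_{M5} = (x - 6)^4.

{M1, M2, M3, M4}: invariant factors (x - 6)^2, (x - 6)^2.

{M5}: invariant factors x - 6, x - 6, (x - 6)^2.

Matrices are similar if and only if their invariant-factor lists agree; the partition into similarity classes is {M1, M2, M3, M4}, {M5}.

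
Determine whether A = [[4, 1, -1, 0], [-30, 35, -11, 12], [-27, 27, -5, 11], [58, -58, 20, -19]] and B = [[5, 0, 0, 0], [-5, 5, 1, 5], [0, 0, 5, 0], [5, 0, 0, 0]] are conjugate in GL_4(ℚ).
Both have characteristic polynomial x(x - 5)^3, but the minimal polynomial of A is x(x - 5)^3 while the minimal polynomial of B is x(x - 5)^2. The minimal polynomial is a similarity invariant, so A and B are not similar.

No.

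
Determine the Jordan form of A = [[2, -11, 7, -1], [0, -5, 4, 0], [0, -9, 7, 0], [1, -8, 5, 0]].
The characteristic polynomial is det(xI - A) = (x - 1)^4, so the eigenvalues are 1 (algebraic multiplicity 4).

For λ = 1: rank(A - I) = 2, rank((A - I)^2) = 0. The eigenspace has dimension 4 - 2 = 2, so there are 2 Jordan blocks; the rank sequence gives block sizes [2, 2].

Assembling the blocks gives the Jordan form J above.

J = [[1, 1, 0, 0], [0, 1, 0, 0], [0, 0, 1, 1], [0, 0, 0, 1]]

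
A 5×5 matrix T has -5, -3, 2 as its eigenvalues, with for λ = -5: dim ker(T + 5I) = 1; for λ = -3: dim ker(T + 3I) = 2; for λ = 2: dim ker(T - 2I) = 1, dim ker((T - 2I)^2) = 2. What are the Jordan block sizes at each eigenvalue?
Jordan blocks: (-5, 1), (-3, 1), (-3, 1), (2, 2)

λ = -5: successive nullity increments [1] count blocks of size ≥ k; block sizes are [1].
λ = -3: successive nullity increments [2] count blocks of size ≥ k; block sizes are [1, 1].
λ = 2: successive nullity increments [1, 1] count blocks of size ≥ k; block sizes are [2].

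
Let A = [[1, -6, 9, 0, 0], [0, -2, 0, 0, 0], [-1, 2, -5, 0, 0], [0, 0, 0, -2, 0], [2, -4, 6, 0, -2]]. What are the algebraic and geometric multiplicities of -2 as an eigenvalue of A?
The characteristic polynomial is (x + 2)^5, so the factor x + 2 appears with exponent 5: the algebraic multiplicity is 5.

rank(A + 2I) = 1, so the eigenspace has dimension 5 - 1 = 4: the geometric multiplicity is 4.

Since 4 < 5, A is not diagonalizable.

algebraic multiplicity 5, geometric multiplicity 4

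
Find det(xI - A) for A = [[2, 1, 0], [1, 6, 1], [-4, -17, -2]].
xI - A = [[x - 2, -1, 0], [-1, x - 6, -1], [4, 17, x + 2]].

Expanding det(xI - A) along the first row:
det(xI - A) = + (x - 2)·det([[x - 6, -1], [17, x + 2]]) - (-1)·det([[-1, -1], [4, x + 2]]) + (0)·det([[-1, x - 6], [4, 17]]).

Evaluating gives χ_A(x) = x^3 - 6x^2 + 12x - 8 = (x - 2)^3.

χ_A(x) = (x - 2)^3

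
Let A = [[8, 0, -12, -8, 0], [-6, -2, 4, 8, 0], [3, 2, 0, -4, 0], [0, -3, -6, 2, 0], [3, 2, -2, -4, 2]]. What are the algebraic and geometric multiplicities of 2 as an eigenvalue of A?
algebraic multiplicity 5, geometric multiplicity 3

The characteristic polynomial is (x - 2)^5, so the factor x - 2 appears with exponent 5: the algebraic multiplicity is 5.

rank(A - 2I) = 2, so the eigenspace has dimension 5 - 2 = 3: the geometric multiplicity is 3.

Since 3 < 5, A is not diagonalizable.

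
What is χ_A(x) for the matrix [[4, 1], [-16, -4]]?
χ_A(x) = x^2

xI - A = [[x - 4, -1], [16, x + 4]].

Expanding det(xI - A) along the first row:
det(xI - A) = + (x - 4)·det([[x + 4]]) - (-1)·det([[16]]).

Evaluating gives χ_A(x) = x^2.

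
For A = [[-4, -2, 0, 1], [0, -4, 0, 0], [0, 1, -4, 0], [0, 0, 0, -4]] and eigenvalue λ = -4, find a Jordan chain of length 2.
We seek v_1 ∈ ker((A + 4I)^2) \ ker(A + 4I), then set v_{i+1} = (A + 4I) v_i.

One such chain is v_1 = [[-1, 1, 3, 2]]^T, v_2 = [[0, 0, 1, 0]]^T. Check: (A + 4I) v_2 = [[0, 0, 0, 0]]^T = 0.

v_1 = [[-1, 1, 3, 2]]^T, v_2 = [[0, 0, 1, 0]]^T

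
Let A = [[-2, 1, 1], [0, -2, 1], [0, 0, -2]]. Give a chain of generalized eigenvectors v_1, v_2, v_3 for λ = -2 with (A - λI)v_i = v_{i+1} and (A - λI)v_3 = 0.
v_1 = [[3, 0, 1]]^T, v_2 = [[1, 1, 0]]^T, v_3 = [[1, 0, 0]]^T

We seek v_1 ∈ ker((A + 2I)^3) \ ker((A + 2I)^2), then set v_{i+1} = (A + 2I) v_i.

One such chain is v_1 = [[3, 0, 1]]^T, v_2 = [[1, 1, 0]]^T, v_3 = [[1, 0, 0]]^T. Check: (A + 2I) v_3 = [[0, 0, 0]]^T = 0.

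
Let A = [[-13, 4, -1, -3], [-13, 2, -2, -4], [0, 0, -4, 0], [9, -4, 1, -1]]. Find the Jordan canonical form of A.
The characteristic polynomial is det(xI - A) = (x + 4)^4, so the eigenvalues are -4 (algebraic multiplicity 4).

For λ = -4: rank(A + 4I) = 2, rank((A + 4I)^2) = 1, rank((A + 4I)^3) = 0. The eigenspace has dimension 4 - 2 = 2, so there are 2 Jordan blocks; the rank sequence gives block sizes [3, 1].

Assembling the blocks gives the Jordan form J above.

J = [[-4, 1, 0, 0], [0, -4, 1, 0], [0, 0, -4, 0], [0, 0, 0, -4]]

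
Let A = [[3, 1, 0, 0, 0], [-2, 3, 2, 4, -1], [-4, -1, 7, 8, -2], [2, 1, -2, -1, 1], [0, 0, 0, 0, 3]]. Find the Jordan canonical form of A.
J = [[3, 1, 0, 0, 0], [0, 3, 1, 0, 0], [0, 0, 3, 0, 0], [0, 0, 0, 3, 0], [0, 0, 0, 0, 3]]

The characteristic polynomial is det(xI - A) = (x - 3)^5, so the eigenvalues are 3 (algebraic multiplicity 5).

For λ = 3: rank(A - 3I) = 2, rank((A - 3I)^2) = 1, rank((A - 3I)^3) = 0. The eigenspace has dimension 5 - 2 = 3, so there are 3 Jordan blocks; the rank sequence gives block sizes [3, 1, 1].

Assembling the blocks gives the Jordan form J above.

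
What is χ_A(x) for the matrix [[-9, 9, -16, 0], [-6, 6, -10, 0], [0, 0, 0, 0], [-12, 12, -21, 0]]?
χ_A(x) = x^3(x + 3)

xI - A = [[x + 9, -9, 16, 0], [6, x - 6, 10, 0], [0, 0, x, 0], [12, -12, 21, x]].

Expanding det(xI - A) along the first row:
det(xI - A) = + (x + 9)·det([[x - 6, 10, 0], [0, x, 0], [-12, 21, x]]) - (-9)·det([[6, 10, 0], [0, x, 0], [12, 21, x]]) + (16)·det([[6, x - 6, 0], [0, 0, 0], [12, -12, x]]) - (0)·det([[6, x - 6, 10], [0, 0, x], [12, -12, 21]]).

Evaluating gives χ_A(x) = x^4 + 3x^3 = x^3(x + 3).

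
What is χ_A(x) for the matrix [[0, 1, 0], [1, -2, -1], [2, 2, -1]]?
xI - A = [[x, -1, 0], [-1, x + 2, 1], [-2, -2, x + 1]].

Expanding det(xI - A) along the first row:
det(xI - A) = + (x)·det([[x + 2, 1], [-2, x + 1]]) - (-1)·det([[-1, 1], [-2, x + 1]]) + (0)·det([[-1, x + 2], [-2, -2]]).

Evaluating gives χ_A(x) = x^3 + 3x^2 + 3x + 1 = (x + 1)^3.

χ_A(x) = (x + 1)^3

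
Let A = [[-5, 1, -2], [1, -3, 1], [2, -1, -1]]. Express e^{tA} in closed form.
e^{tA} = [[(t^2 - 4*t + 2)*e^{-3*t}/2, t*e^{-3*t}, t*(t - 4)*e^{-3*t}/2], [t*e^{-3*t}, e^{-3*t}, t*e^{-3*t}], [t*(4 - t)*e^{-3*t}/2, -t*e^{-3*t}, (-t^2 + 4*t + 2)*e^{-3*t}/2]]

A has Jordan form J = [[-3, 1, 0], [0, -3, 1], [0, 0, -3]] with A = PJP^{-1}, so e^{tA} = P e^{tJ} P^{-1}.

For a Jordan block J_k(λ), e^{tJ_k(λ)} = e^{λt} · (I + tN + t^2 N^2/2! + ... + t^{k-1} N^{k-1}/(k-1)!) where N is the nilpotent superdiagonal part.

Assembling the blocks and conjugating back gives the entries of e^{tA} as shown above.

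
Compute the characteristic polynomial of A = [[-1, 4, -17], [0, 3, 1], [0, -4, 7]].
χ_A(x) = (x - 5)^2(x + 1)

xI - A = [[x + 1, -4, 17], [0, x - 3, -1], [0, 4, x - 7]].

Expanding det(xI - A) along the first row:
det(xI - A) = + (x + 1)·det([[x - 3, -1], [4, x - 7]]) - (-4)·det([[0, -1], [0, x - 7]]) + (17)·det([[0, x - 3], [0, 4]]).

Evaluating gives χ_A(x) = x^3 - 9x^2 + 15x + 25 = (x - 5)^2(x + 1).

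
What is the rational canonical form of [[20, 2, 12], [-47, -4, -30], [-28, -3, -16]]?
R = [[0, 0, 4], [1, 0, -4], [0, 1, 0]]

The invariant factors of A (the non-unit diagonal entries of the Smith normal form of xI - A over ℚ[x]) are x^3 + 4x - 4, each dividing the next. The characteristic polynomial is their product, x^3 + 4x - 4.

The rational canonical form is the block-diagonal matrix of companion matrices C(f_i):
R = [[0, 0, 4], [1, 0, -4], [0, 1, 0]].

Note the characteristic polynomial does not split into linear factors over ℚ, so A has no Jordan form over ℚ; the rational canonical form exists over any field.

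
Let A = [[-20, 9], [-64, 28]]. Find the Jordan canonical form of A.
J = [[4, 1], [0, 4]]

The characteristic polynomial is det(xI - A) = (x - 4)^2, so the eigenvalues are 4 (algebraic multiplicity 2).

For λ = 4: rank(A - 4I) = 1, rank((A - 4I)^2) = 0. The eigenspace has dimension 2 - 1 = 1, so there is 1 Jordan block; the rank sequence gives block sizes [2].

Assembling the blocks gives the Jordan form J above.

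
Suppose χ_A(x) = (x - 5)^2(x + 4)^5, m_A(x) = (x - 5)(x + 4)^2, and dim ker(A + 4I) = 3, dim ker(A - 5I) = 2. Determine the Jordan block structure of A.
λ = -4: algebraic multiplicity 5 (exponent in χ_A), largest block size 2 (exponent in m_A), 3 blocks (geometric multiplicity). These force block sizes [2, 2, 1].
λ = 5: algebraic multiplicity 2 (exponent in χ_A), largest block size 1 (exponent in m_A), 2 blocks (geometric multiplicity). These force block sizes [1, 1].

Jordan blocks: (-4, 2), (-4, 2), (-4, 1), (5, 1), (5, 1)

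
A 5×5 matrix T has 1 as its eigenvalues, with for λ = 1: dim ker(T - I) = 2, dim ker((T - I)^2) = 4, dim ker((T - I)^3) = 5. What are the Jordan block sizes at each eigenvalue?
λ = 1: successive nullity increments [2, 2, 1] count blocks of size ≥ k; block sizes are [3, 2].

Jordan blocks: (1, 3), (1, 2)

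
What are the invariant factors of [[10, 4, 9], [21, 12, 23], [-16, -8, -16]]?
The Jordan structure of A has elementary divisors (x - 2)^3. Arranging the block sizes at each eigenvalue in decreasing order and taking row products gives the invariant factors.

Invariant factors (smallest first, each dividing the next): (x - 2)^3.

Check: the last factor (x - 2)^3 is the minimal polynomial, and the product (x - 2)^3 is the characteristic polynomial.

(x - 2)^3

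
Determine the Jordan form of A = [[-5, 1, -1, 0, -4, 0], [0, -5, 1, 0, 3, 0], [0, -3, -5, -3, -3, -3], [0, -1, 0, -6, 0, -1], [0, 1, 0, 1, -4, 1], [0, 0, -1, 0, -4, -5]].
J = [[-5, 1, 0, 0, 0, 0], [0, -5, 1, 0, 0, 0], [0, 0, -5, 0, 0, 0], [0, 0, 0, -5, 1, 0], [0, 0, 0, 0, -5, 1], [0, 0, 0, 0, 0, -5]]

The characteristic polynomial is det(xI - A) = (x + 5)^6, so the eigenvalues are -5 (algebraic multiplicity 6).

For λ = -5: rank(A + 5I) = 4, rank((A + 5I)^2) = 2, rank((A + 5I)^3) = 0. The eigenspace has dimension 6 - 4 = 2, so there are 2 Jordan blocks; the rank sequence gives block sizes [3, 3].

Assembling the blocks gives the Jordan form J above.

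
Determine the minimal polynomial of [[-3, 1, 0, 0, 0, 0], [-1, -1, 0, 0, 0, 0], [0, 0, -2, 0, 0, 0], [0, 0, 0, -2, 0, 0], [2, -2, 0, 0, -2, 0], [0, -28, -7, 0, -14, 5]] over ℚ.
The characteristic polynomial factors as (x - 5)(x + 2)^5. The minimal polynomial is ∏(x - λ)^{k_λ} where k_λ is the size of the largest Jordan block at λ.

For λ = -2: rank(A + 2I) = 2, and the largest Jordan block has size 2 (the smallest k with rank((A + 2I)^k) = rank((A + 2I)^(k+1))).
For λ = 5: rank(A - 5I) = 5, and the largest Jordan block has size 1 (the smallest k with rank((A - 5I)^k) = rank((A - 5I)^(k+1))).

So m_A(x) = (x - 5)(x + 2)^2.

m_A(x) = (x - 5)(x + 2)^2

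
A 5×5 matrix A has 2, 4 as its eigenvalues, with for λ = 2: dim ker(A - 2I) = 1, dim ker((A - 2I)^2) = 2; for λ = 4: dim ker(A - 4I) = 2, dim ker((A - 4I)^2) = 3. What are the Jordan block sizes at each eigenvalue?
λ = 2: successive nullity increments [1, 1] count blocks of size ≥ k; block sizes are [2].
λ = 4: successive nullity increments [2, 1] count blocks of size ≥ k; block sizes are [2, 1].

Jordan blocks: (2, 2), (4, 2), (4, 1)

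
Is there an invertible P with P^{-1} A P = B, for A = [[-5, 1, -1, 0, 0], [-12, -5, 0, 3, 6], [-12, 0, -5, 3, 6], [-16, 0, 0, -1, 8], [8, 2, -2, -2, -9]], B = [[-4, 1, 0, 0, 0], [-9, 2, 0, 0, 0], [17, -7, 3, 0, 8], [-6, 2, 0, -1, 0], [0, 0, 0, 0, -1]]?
No.

trace(A) = -25 but trace(B) = -1. The trace is a similarity invariant, so A and B are not similar.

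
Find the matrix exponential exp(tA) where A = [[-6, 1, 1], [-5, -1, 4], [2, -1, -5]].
e^{tA} = [[(t^2 - 4*t + 2)*e^{-4*t}/2, t*e^{-4*t}, t*(t + 2)*e^{-4*t}/2], [t*(3*t - 10)*e^{-4*t}/2, (3*t + 1)*e^{-4*t}, t*(3*t + 8)*e^{-4*t}/2], [t*(4 - t)*e^{-4*t}/2, -t*e^{-4*t}, (-t^2/2 - t + 1)*e^{-4*t}]]

A has Jordan form J = [[-4, 1, 0], [0, -4, 1], [0, 0, -4]] with A = PJP^{-1}, so e^{tA} = P e^{tJ} P^{-1}.

For a Jordan block J_k(λ), e^{tJ_k(λ)} = e^{λt} · (I + tN + t^2 N^2/2! + ... + t^{k-1} N^{k-1}/(k-1)!) where N is the nilpotent superdiagonal part.

Assembling the blocks and conjugating back gives the entries of e^{tA} as shown above.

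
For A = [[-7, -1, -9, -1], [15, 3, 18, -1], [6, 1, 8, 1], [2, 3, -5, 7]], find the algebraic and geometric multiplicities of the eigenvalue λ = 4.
algebraic multiplicity 3, geometric multiplicity 1

The characteristic polynomial is (x - 4)^3(x + 1), so the factor x - 4 appears with exponent 3: the algebraic multiplicity is 3.

rank(A - 4I) = 3, so the eigenspace has dimension 4 - 3 = 1: the geometric multiplicity is 1.

Since 1 < 3, A is not diagonalizable.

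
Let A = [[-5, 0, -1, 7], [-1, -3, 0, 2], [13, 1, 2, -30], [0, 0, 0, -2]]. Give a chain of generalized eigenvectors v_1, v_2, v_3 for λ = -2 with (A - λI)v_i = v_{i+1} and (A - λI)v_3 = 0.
We seek v_1 ∈ ker((A + 2I)^3) \ ker((A + 2I)^2), then set v_{i+1} = (A + 2I) v_i.

One such chain is v_1 = [[1, -1, -4, 0]]^T, v_2 = [[1, 0, -4, 0]]^T, v_3 = [[1, -1, -3, 0]]^T. Check: (A + 2I) v_3 = [[0, 0, 0, 0]]^T = 0.

v_1 = [[1, -1, -4, 0]]^T, v_2 = [[1, 0, -4, 0]]^T, v_3 = [[1, -1, -3, 0]]^T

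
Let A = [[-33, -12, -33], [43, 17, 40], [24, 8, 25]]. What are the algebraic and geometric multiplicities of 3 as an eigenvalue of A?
The characteristic polynomial is (x - 3)^3, so the factor x - 3 appears with exponent 3: the algebraic multiplicity is 3.

rank(A - 3I) = 2, so the eigenspace has dimension 3 - 2 = 1: the geometric multiplicity is 1.

Since 1 < 3, A is not diagonalizable.

algebraic multiplicity 3, geometric multiplicity 1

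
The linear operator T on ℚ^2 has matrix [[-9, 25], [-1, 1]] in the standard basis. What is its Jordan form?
The characteristic polynomial is det(xI - A) = (x + 4)^2, so the eigenvalues are -4 (algebraic multiplicity 2).

For λ = -4: rank(A + 4I) = 1, rank((A + 4I)^2) = 0. The eigenspace has dimension 2 - 1 = 1, so there is 1 Jordan block; the rank sequence gives block sizes [2].

Assembling the blocks gives the Jordan form J above.

J = [[-4, 1], [0, -4]]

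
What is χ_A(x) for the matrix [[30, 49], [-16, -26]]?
xI - A = [[x - 30, -49], [16, x + 26]].

Expanding det(xI - A) along the first row:
det(xI - A) = + (x - 30)·det([[x + 26]]) - (-49)·det([[16]]).

Evaluating gives χ_A(x) = x^2 - 4x + 4 = (x - 2)^2.

χ_A(x) = (x - 2)^2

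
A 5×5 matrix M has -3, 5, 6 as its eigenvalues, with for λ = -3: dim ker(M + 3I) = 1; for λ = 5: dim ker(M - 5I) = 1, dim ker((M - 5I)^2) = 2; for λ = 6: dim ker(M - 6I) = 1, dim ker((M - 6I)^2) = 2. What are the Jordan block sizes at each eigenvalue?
λ = -3: successive nullity increments [1] count blocks of size ≥ k; block sizes are [1].
λ = 5: successive nullity increments [1, 1] count blocks of size ≥ k; block sizes are [2].
λ = 6: successive nullity increments [1, 1] count blocks of size ≥ k; block sizes are [2].

Jordan blocks: (-3, 1), (5, 2), (6, 2)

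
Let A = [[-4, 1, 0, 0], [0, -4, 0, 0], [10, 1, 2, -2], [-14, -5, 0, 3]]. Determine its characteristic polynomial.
xI - A = [[x + 4, -1, 0, 0], [0, x + 4, 0, 0], [-10, -1, x - 2, 2], [14, 5, 0, x - 3]].

Expanding det(xI - A) along the first row:
det(xI - A) = + (x + 4)·det([[x + 4, 0, 0], [-1, x - 2, 2], [5, 0, x - 3]]) - (-1)·det([[0, 0, 0], [-10, x - 2, 2], [14, 0, x - 3]]) + (0)·det([[0, x + 4, 0], [-10, -1, 2], [14, 5, x - 3]]) - (0)·det([[0, x + 4, 0], [-10, -1, x - 2], [14, 5, 0]]).

Evaluating gives χ_A(x) = x^4 + 3x^3 - 18x^2 - 32x + 96 = (x - 3)(x - 2)(x + 4)^2.

χ_A(x) = (x - 3)(x - 2)(x + 4)^2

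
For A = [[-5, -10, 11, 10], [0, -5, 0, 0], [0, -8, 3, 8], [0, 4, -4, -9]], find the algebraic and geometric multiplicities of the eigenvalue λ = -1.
algebraic multiplicity 1, geometric multiplicity 1

The characteristic polynomial is (x + 1)(x + 5)^3, so the factor x + 1 appears with exponent 1: the algebraic multiplicity is 1.

rank(A + I) = 3, so the eigenspace has dimension 4 - 3 = 1: the geometric multiplicity is 1.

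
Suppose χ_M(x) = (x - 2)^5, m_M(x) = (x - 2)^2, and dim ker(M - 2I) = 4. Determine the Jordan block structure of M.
λ = 2: algebraic multiplicity 5 (exponent in χ_M), largest block size 2 (exponent in m_M), 4 blocks (geometric multiplicity). These force block sizes [2, 1, 1, 1].

Jordan blocks: (2, 2), (2, 1), (2, 1), (2, 1)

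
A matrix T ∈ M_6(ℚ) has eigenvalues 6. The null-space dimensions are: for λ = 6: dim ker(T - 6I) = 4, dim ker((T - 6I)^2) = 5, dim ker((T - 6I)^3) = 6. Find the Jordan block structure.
Jordan blocks: (6, 3), (6, 1), (6, 1), (6, 1)

λ = 6: successive nullity increments [4, 1, 1] count blocks of size ≥ k; block sizes are [3, 1, 1, 1].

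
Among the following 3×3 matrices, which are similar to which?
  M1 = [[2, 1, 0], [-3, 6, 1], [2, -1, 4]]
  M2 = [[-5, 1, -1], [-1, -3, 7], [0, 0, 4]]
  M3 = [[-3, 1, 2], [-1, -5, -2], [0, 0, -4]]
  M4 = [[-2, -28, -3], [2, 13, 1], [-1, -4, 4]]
4 classes: {M1}, {M2}, {M3}, {M4}

Characteristic polynomials: χ_{M1} = (x - 4)^3, χ_{M2} = (x - 4)(x + 4)^2, χ_{M3} = (x + 4)^3, χ_{M4} = (x - 5)^3.

{M1}: invariant factors (x - 4)^3.

{M2}: invariant factors (x - 4)(x + 4)^2.

{M3}: invariant factors x + 4, (x + 4)^2.

{M4}: invariant factors (x - 5)^3.

Matrices are similar if and only if their invariant-factor lists agree; the partition into similarity classes is {M1}, {M2}, {M3}, {M4}.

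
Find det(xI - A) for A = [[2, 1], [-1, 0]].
xI - A = [[x - 2, -1], [1, x]].

Expanding det(xI - A) along the first row:
det(xI - A) = + (x - 2)·det([[x]]) - (-1)·det([[1]]).

Evaluating gives χ_A(x) = x^2 - 2x + 1 = (x - 1)^2.

χ_A(x) = (x - 1)^2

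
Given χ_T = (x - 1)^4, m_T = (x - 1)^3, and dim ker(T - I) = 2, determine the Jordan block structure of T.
Jordan blocks: (1, 3), (1, 1)

λ = 1: algebraic multiplicity 4 (exponent in χ_T), largest block size 3 (exponent in m_T), 2 blocks (geometric multiplicity). These force block sizes [3, 1].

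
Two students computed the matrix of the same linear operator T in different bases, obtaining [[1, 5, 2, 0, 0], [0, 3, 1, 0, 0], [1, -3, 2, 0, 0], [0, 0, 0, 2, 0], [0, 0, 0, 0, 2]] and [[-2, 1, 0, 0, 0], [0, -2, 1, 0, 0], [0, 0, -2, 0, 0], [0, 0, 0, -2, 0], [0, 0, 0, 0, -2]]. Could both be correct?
No.

trace(A) = 10 but trace(B) = -10. The trace is a similarity invariant, so A and B are not similar.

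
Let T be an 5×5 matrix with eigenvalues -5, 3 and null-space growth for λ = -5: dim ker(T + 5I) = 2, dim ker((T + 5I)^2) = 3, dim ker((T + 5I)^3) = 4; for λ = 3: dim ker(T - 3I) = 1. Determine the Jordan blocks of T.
Jordan blocks: (-5, 3), (-5, 1), (3, 1)

λ = -5: successive nullity increments [2, 1, 1] count blocks of size ≥ k; block sizes are [3, 1].
λ = 3: successive nullity increments [1] count blocks of size ≥ k; block sizes are [1].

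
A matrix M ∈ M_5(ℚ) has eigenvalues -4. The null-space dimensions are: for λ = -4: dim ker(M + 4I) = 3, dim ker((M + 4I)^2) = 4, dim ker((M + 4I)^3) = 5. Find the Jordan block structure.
Jordan blocks: (-4, 3), (-4, 1), (-4, 1)

λ = -4: successive nullity increments [3, 1, 1] count blocks of size ≥ k; block sizes are [3, 1, 1].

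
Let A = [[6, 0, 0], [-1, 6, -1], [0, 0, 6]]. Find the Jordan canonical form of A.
J = [[6, 1, 0], [0, 6, 0], [0, 0, 6]]

The characteristic polynomial is det(xI - A) = (x - 6)^3, so the eigenvalues are 6 (algebraic multiplicity 3).

For λ = 6: rank(A - 6I) = 1, rank((A - 6I)^2) = 0. The eigenspace has dimension 3 - 1 = 2, so there are 2 Jordan blocks; the rank sequence gives block sizes [2, 1].

Assembling the blocks gives the Jordan form J above.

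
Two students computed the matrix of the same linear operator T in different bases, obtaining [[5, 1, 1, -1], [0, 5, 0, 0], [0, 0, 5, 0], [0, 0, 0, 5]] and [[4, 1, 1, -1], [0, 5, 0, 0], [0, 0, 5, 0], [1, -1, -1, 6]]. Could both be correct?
Yes.

Two matrices over a field are similar if and only if they have the same invariant factors.

Both A and B have characteristic polynomial (x - 5)^4 and minimal polynomial (x - 5)^2. Computing further, both have invariant factors x - 5, x - 5, (x - 5)^2. Hence A and B are similar.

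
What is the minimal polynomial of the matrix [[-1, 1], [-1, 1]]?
The characteristic polynomial factors as x^2. The minimal polynomial is ∏(x - λ)^{k_λ} where k_λ is the size of the largest Jordan block at λ.

For λ = 0: rank(A) = 1, and the largest Jordan block has size 2 (the smallest k with rank(A^k) = rank(A^(k+1))).

So m_A(x) = x^2.

m_A(x) = x^2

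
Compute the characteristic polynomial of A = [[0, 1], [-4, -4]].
xI - A = [[x, -1], [4, x + 4]].

Expanding det(xI - A) along the first row:
det(xI - A) = + (x)·det([[x + 4]]) - (-1)·det([[4]]).

Evaluating gives χ_A(x) = x^2 + 4x + 4 = (x + 2)^2.

χ_A(x) = (x + 2)^2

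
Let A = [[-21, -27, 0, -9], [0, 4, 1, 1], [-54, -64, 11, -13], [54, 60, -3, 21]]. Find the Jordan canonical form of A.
J = [[-3, 0, 0, 0], [0, 6, 1, 0], [0, 0, 6, 0], [0, 0, 0, 6]]

The characteristic polynomial is det(xI - A) = (x - 6)^3(x + 3), so the eigenvalues are -3 (algebraic multiplicity 1), 6 (algebraic multiplicity 3).

For λ = -3: algebraic multiplicity 1 gives one 1×1 block.

For λ = 6: rank(A - 6I) = 2, rank((A - 6I)^2) = 1. The eigenspace has dimension 4 - 2 = 2, so there are 2 Jordan blocks; the rank sequence gives block sizes [2, 1].

Assembling the blocks gives the Jordan form J above.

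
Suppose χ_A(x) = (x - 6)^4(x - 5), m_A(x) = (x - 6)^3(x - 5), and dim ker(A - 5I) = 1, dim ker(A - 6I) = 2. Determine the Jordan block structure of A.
Jordan blocks: (5, 1), (6, 3), (6, 1)

λ = 5: algebraic multiplicity 1 (exponent in χ_A), largest block size 1 (exponent in m_A), 1 block (geometric multiplicity). This forces block sizes [1].
λ = 6: algebraic multiplicity 4 (exponent in χ_A), largest block size 3 (exponent in m_A), 2 blocks (geometric multiplicity). These force block sizes [3, 1].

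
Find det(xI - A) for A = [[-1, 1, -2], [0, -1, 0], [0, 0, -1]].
χ_A(x) = (x + 1)^3

xI - A = [[x + 1, -1, 2], [0, x + 1, 0], [0, 0, x + 1]].

Expanding det(xI - A) along the first row:
det(xI - A) = + (x + 1)·det([[x + 1, 0], [0, x + 1]]) - (-1)·det([[0, 0], [0, x + 1]]) + (2)·det([[0, x + 1], [0, 0]]).

Evaluating gives χ_A(x) = x^3 + 3x^2 + 3x + 1 = (x + 1)^3.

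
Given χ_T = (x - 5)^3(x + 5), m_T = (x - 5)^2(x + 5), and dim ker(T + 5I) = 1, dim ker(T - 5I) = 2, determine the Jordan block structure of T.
λ = -5: algebraic multiplicity 1 (exponent in χ_T), largest block size 1 (exponent in m_T), 1 block (geometric multiplicity). This forces block sizes [1].
λ = 5: algebraic multiplicity 3 (exponent in χ_T), largest block size 2 (exponent in m_T), 2 blocks (geometric multiplicity). These force block sizes [2, 1].

Jordan blocks: (-5, 1), (5, 2), (5, 1)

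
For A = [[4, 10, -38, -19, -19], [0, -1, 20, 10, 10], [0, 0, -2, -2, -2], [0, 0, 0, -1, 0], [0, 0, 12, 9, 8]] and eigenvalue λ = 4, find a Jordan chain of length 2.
v_1 = [[0, 2, -1, 0, 3]]^T, v_2 = [[1, 0, 0, 0, 0]]^T

We seek v_1 ∈ ker((A - 4I)^2) \ ker(A - 4I), then set v_{i+1} = (A - 4I) v_i.

One such chain is v_1 = [[0, 2, -1, 0, 3]]^T, v_2 = [[1, 0, 0, 0, 0]]^T. Check: (A - 4I) v_2 = [[0, 0, 0, 0, 0]]^T = 0.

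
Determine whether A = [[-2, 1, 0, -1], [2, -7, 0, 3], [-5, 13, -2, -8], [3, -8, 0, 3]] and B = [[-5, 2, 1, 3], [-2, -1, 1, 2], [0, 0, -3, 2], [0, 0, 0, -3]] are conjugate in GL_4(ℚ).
No.

trace(A) = -8 but trace(B) = -12. The trace is a similarity invariant, so A and B are not similar.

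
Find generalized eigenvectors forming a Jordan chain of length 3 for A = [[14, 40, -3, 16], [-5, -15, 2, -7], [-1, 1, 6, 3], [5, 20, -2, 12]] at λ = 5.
v_1 = [[3, -2, -2, 3]]^T, v_2 = [[1, 0, 2, 0]]^T, v_3 = [[3, -1, 1, 1]]^T

We seek v_1 ∈ ker((A - 5I)^3) \ ker((A - 5I)^2), then set v_{i+1} = (A - 5I) v_i.

One such chain is v_1 = [[3, -2, -2, 3]]^T, v_2 = [[1, 0, 2, 0]]^T, v_3 = [[3, -1, 1, 1]]^T. Check: (A - 5I) v_3 = [[0, 0, 0, 0]]^T = 0.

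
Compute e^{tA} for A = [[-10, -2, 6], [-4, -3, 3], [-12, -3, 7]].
e^{tA} = [[(1 - 8*t)*e^{-2*t}, -2*t*e^{-2*t}, 6*t*e^{-2*t}], [-4*t*e^{-2*t}, (1 - t)*e^{-2*t}, 3*t*e^{-2*t}], [-12*t*e^{-2*t}, -3*t*e^{-2*t}, (9*t + 1)*e^{-2*t}]]

A has Jordan form J = [[-2, 1, 0], [0, -2, 0], [0, 0, -2]] with A = PJP^{-1}, so e^{tA} = P e^{tJ} P^{-1}.

For a Jordan block J_k(λ), e^{tJ_k(λ)} = e^{λt} · (I + tN + t^2 N^2/2! + ... + t^{k-1} N^{k-1}/(k-1)!) where N is the nilpotent superdiagonal part.

Assembling the blocks and conjugating back gives the entries of e^{tA} as shown above.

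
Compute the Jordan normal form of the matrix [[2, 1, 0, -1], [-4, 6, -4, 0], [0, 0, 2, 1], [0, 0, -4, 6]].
J = [[4, 1, 0, 0], [0, 4, 0, 0], [0, 0, 4, 1], [0, 0, 0, 4]]

The characteristic polynomial is det(xI - A) = (x - 4)^4, so the eigenvalues are 4 (algebraic multiplicity 4).

For λ = 4: rank(A - 4I) = 2, rank((A - 4I)^2) = 0. The eigenspace has dimension 4 - 2 = 2, so there are 2 Jordan blocks; the rank sequence gives block sizes [2, 2].

Assembling the blocks gives the Jordan form J above.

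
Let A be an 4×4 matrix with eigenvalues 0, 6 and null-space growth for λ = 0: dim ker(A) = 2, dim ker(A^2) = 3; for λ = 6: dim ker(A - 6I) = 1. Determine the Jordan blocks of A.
λ = 0: successive nullity increments [2, 1] count blocks of size ≥ k; block sizes are [2, 1].
λ = 6: successive nullity increments [1] count blocks of size ≥ k; block sizes are [1].

Jordan blocks: (0, 2), (0, 1), (6, 1)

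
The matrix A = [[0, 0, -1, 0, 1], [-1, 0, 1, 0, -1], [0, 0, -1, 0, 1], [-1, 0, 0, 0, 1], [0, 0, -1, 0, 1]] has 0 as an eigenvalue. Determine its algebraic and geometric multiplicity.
The characteristic polynomial is x^5, so the factor x appears with exponent 5: the algebraic multiplicity is 5.

rank(A) = 3, so the eigenspace has dimension 5 - 3 = 2: the geometric multiplicity is 2.

Since 2 < 5, A is not diagonalizable.

algebraic multiplicity 5, geometric multiplicity 2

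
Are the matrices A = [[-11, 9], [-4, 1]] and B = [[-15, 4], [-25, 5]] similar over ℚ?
Two matrices over a field are similar if and only if they have the same invariant factors.

Both A and B have characteristic polynomial (x + 5)^2 and minimal polynomial (x + 5)^2. Computing further, both have invariant factors (x + 5)^2. Hence A and B are similar.

Yes.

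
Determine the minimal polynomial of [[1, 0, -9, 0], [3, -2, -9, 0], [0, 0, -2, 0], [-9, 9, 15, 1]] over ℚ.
m_A(x) = (x - 1)(x + 2)

The characteristic polynomial factors as (x - 1)^2(x + 2)^2. The minimal polynomial is ∏(x - λ)^{k_λ} where k_λ is the size of the largest Jordan block at λ.

For λ = -2: rank(A + 2I) = 2, and the largest Jordan block has size 1 (the smallest k with rank((A + 2I)^k) = rank((A + 2I)^(k+1))).
For λ = 1: rank(A - I) = 2, and the largest Jordan block has size 1 (the smallest k with rank((A - I)^k) = rank((A - I)^(k+1))).

So m_A(x) = (x - 1)(x + 2).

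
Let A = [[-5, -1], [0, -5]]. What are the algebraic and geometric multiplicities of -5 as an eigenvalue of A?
The characteristic polynomial is (x + 5)^2, so the factor x + 5 appears with exponent 2: the algebraic multiplicity is 2.

rank(A + 5I) = 1, so the eigenspace has dimension 2 - 1 = 1: the geometric multiplicity is 1.

Since 1 < 2, A is not diagonalizable.

algebraic multiplicity 2, geometric multiplicity 1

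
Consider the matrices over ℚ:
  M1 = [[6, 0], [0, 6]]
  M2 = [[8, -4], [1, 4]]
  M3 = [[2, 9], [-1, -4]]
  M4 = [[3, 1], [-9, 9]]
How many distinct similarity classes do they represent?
3 classes: {M1}, {M2, M4}, {M3}

Characteristic polynomials: χ_{M1} = (x - 6)^2, χ_{M2} = (x - 6)^2, χ_{M3} = (x + 1)^2, χ_{M4} = (x - 6)^2.

{M1}: invariant factors x - 6, x - 6.

{M2, M4}: invariant factors (x - 6)^2.

{M3}: invariant factors (x + 1)^2.

Matrices are similar if and only if their invariant-factor lists agree; the partition into similarity classes is {M1}, {M2, M4}, {M3}.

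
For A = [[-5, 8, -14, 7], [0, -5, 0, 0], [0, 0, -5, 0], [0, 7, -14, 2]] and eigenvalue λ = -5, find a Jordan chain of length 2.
v_1 = [[-1, 1, -2, -5]]^T, v_2 = [[1, 0, 0, 0]]^T

We seek v_1 ∈ ker((A + 5I)^2) \ ker(A + 5I), then set v_{i+1} = (A + 5I) v_i.

One such chain is v_1 = [[-1, 1, -2, -5]]^T, v_2 = [[1, 0, 0, 0]]^T. Check: (A + 5I) v_2 = [[0, 0, 0, 0]]^T = 0.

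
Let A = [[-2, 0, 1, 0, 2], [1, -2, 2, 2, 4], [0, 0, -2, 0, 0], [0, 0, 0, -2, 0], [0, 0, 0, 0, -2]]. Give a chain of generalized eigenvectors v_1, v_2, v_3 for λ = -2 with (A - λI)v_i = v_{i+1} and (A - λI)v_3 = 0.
v_1 = [[-2, 4, -1, 0, 1]]^T, v_2 = [[1, 0, 0, 0, 0]]^T, v_3 = [[0, 1, 0, 0, 0]]^T

We seek v_1 ∈ ker((A + 2I)^3) \ ker((A + 2I)^2), then set v_{i+1} = (A + 2I) v_i.

One such chain is v_1 = [[-2, 4, -1, 0, 1]]^T, v_2 = [[1, 0, 0, 0, 0]]^T, v_3 = [[0, 1, 0, 0, 0]]^T. Check: (A + 2I) v_3 = [[0, 0, 0, 0, 0]]^T = 0.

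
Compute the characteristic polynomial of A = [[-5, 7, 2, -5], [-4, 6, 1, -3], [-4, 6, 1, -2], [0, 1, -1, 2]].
xI - A = [[x + 5, -7, -2, 5], [4, x - 6, -1, 3], [4, -6, x - 1, 2], [0, -1, 1, x - 2]].

Expanding det(xI - A) along the first row:
det(xI - A) = + (x + 5)·det([[x - 6, -1, 3], [-6, x - 1, 2], [-1, 1, x - 2]]) - (-7)·det([[4, -1, 3], [4, x - 1, 2], [0, 1, x - 2]]) + (-2)·det([[4, x - 6, 3], [4, -6, 2], [0, -1, x - 2]]) - (5)·det([[4, x - 6, -1], [4, -6, x - 1], [0, -1, 1]]).

Evaluating gives χ_A(x) = x^4 - 4x^3 + 6x^2 - 4x + 1 = (x - 1)^4.

χ_A(x) = (x - 1)^4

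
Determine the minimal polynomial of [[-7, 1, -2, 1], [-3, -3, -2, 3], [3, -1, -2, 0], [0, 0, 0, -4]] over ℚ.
The characteristic polynomial factors as (x + 4)^4. The minimal polynomial is ∏(x - λ)^{k_λ} where k_λ is the size of the largest Jordan block at λ.

For λ = -4: rank(A + 4I) = 2, and the largest Jordan block has size 2 (the smallest k with rank((A + 4I)^k) = rank((A + 4I)^(k+1))).

So m_A(x) = (x + 4)^2.

m_A(x) = (x + 4)^2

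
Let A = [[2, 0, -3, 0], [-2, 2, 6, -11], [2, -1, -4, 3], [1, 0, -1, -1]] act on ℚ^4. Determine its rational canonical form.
The invariant factors of A (the non-unit diagonal entries of the Smith normal form of xI - A over ℚ[x]) are (x + 1)(x^3 + 3x + 3), each dividing the next. The characteristic polynomial is their product, (x + 1)(x^3 + 3x + 3).

The rational canonical form is the block-diagonal matrix of companion matrices C(f_i):
R = [[0, 0, 0, -3], [1, 0, 0, -6], [0, 1, 0, -3], [0, 0, 1, -1]].

Note the characteristic polynomial does not split into linear factors over ℚ, so A has no Jordan form over ℚ; the rational canonical form exists over any field.

R = [[0, 0, 0, -3], [1, 0, 0, -6], [0, 1, 0, -3], [0, 0, 1, -1]]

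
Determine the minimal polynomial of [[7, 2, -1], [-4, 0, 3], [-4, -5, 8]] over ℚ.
m_A(x) = (x - 5)^3

The characteristic polynomial factors as (x - 5)^3. The minimal polynomial is ∏(x - λ)^{k_λ} where k_λ is the size of the largest Jordan block at λ.

For λ = 5: rank(A - 5I) = 2, and the largest Jordan block has size 3 (the smallest k with rank((A - 5I)^k) = rank((A - 5I)^(k+1))).

So m_A(x) = (x - 5)^3.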